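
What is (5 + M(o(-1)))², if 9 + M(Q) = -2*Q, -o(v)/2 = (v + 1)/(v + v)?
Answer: 16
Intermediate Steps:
o(v) = -(1 + v)/v (o(v) = -2*(v + 1)/(v + v) = -2*(1 + v)/(2*v) = -2*(1 + v)*1/(2*v) = -(1 + v)/v)
M(Q) = -9 - 2*Q
(5 + M(o(-1)))² = (5 + (-9 - 2*(-1 - 1*(-1))/(-1)))² = (5 + (-9 - (-2)*(-1 + 1)))² = (5 + (-9 - (-2)*0))² = (5 + (-9 - 2*0))² = (5 + (-9 + 0))² = (5 - 9)² = (-4)² = 16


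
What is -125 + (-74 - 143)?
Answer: -342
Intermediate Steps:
-125 + (-74 - 143) = -125 - 217 = -342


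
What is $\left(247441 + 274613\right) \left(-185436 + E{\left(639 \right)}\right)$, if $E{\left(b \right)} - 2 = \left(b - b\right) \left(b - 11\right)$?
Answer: $-96806561436$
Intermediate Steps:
$E{\left(b \right)} = 2$ ($E{\left(b \right)} = 2 + \left(b - b\right) \left(b - 11\right) = 2 + 0 \left(-11 + b\right) = 2 + 0 = 2$)
$\left(247441 + 274613\right) \left(-185436 + E{\left(639 \right)}\right) = \left(247441 + 274613\right) \left(-185436 + 2\right) = 522054 \left(-185434\right) = -96806561436$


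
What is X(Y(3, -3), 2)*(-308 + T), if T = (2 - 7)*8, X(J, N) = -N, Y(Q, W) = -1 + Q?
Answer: 696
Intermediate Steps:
T = -40 (T = -5*8 = -40)
X(Y(3, -3), 2)*(-308 + T) = (-1*2)*(-308 - 40) = -2*(-348) = 696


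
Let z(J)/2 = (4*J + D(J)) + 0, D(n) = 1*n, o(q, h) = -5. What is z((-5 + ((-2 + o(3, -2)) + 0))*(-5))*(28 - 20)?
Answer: 4800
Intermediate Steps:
D(n) = n
z(J) = 10*J (z(J) = 2*((4*J + J) + 0) = 2*(5*J + 0) = 2*(5*J) = 10*J)
z((-5 + ((-2 + o(3, -2)) + 0))*(-5))*(28 - 20) = (10*((-5 + ((-2 - 5) + 0))*(-5)))*(28 - 20) = (10*((-5 + (-7 + 0))*(-5)))*8 = (10*((-5 - 7)*(-5)))*8 = (10*(-12*(-5)))*8 = (10*60)*8 = 600*8 = 4800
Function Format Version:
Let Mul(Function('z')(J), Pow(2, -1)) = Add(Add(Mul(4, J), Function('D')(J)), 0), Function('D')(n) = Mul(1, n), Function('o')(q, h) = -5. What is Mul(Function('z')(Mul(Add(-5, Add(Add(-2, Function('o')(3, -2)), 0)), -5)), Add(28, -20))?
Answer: 4800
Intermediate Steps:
Function('D')(n) = n
Function('z')(J) = Mul(10, J) (Function('z')(J) = Mul(2, Add(Add(Mul(4, J), J), 0)) = Mul(2, Add(Mul(5, J), 0)) = Mul(2, Mul(5, J)) = Mul(10, J))
Mul(Function('z')(Mul(Add(-5, Add(Add(-2, Function('o')(3, -2)), 0)), -5)), Add(28, -20)) = Mul(Mul(10, Mul(Add(-5, Add(Add(-2, -5), 0)), -5)), Add(28, -20)) = Mul(Mul(10, Mul(Add(-5, Add(-7, 0)), -5)), 8) = Mul(Mul(10, Mul(Add(-5, -7), -5)), 8) = Mul(Mul(10, Mul(-12, -5)), 8) = Mul(Mul(10, 60), 8) = Mul(600, 8) = 4800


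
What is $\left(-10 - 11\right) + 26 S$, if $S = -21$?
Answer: $-567$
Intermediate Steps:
$\left(-10 - 11\right) + 26 S = \left(-10 - 11\right) + 26 \left(-21\right) = \left(-10 - 11\right) - 546 = -21 - 546 = -567$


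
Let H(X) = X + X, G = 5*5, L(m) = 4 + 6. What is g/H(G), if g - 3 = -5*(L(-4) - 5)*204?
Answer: -5097/50 ≈ -101.94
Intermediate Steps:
L(m) = 10
G = 25
H(X) = 2*X
g = -5097 (g = 3 - 5*(10 - 5)*204 = 3 - 5*5*204 = 3 - 25*204 = 3 - 5100 = -5097)
g/H(G) = -5097/(2*25) = -5097/50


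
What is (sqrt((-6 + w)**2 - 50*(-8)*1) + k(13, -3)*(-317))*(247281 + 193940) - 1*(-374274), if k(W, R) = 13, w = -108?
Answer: -1817897467 + 882442*sqrt(3349) ≈ -1.7668e+9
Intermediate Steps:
(sqrt((-6 + w)**2 - 50*(-8)*1) + k(13, -3)*(-317))*(247281 + 193940) - 1*(-374274) = (sqrt((-6 - 108)**2 - 50*(-8)*1) + 13*(-317))*(247281 + 193940) - 1*(-374274) = (sqrt((-114)**2 + 400*1) - 4121)*441221 + 374274 = (sqrt(12996 + 400) - 4121)*441221 + 374274 = (sqrt(13396) - 4121)*441221 + 374274 = (2*sqrt(3349) - 4121)*441221 + 374274 = (-4121 + 2*sqrt(3349))*441221 + 374274 = (-1818271741 + 882442*sqrt(3349)) + 374274 = -1817897467 + 882442*sqrt(3349)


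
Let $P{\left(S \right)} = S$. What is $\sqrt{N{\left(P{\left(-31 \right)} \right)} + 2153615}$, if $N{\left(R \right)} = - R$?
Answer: $3 \sqrt{239294} \approx 1467.5$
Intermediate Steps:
$\sqrt{N{\left(P{\left(-31 \right)} \right)} + 2153615} = \sqrt{\left(-1\right) \left(-31\right) + 2153615} = \sqrt{31 + 2153615} = \sqrt{2153646} = 3 \sqrt{239294}$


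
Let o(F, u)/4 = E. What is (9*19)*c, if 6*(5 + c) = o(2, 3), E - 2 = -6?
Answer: -1311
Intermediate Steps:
E = -4 (E = 2 - 6 = -4)
o(F, u) = -16 (o(F, u) = 4*(-4) = -16)
c = -23/3 (c = -5 + (⅙)*(-16) = -5 - 8/3 = -23/3 ≈ -7.6667)
(9*19)*c = (9*19)*(-23/3) = 171*(-23/3) = -1311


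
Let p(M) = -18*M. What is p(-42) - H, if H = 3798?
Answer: -3042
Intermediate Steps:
p(-42) - H = -18*(-42) - 1*3798 = 756 - 3798 = -3042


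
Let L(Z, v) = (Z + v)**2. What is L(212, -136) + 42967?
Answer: 48743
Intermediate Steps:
L(212, -136) + 42967 = (212 - 136)**2 + 42967 = 76**2 + 42967 = 5776 + 42967 = 48743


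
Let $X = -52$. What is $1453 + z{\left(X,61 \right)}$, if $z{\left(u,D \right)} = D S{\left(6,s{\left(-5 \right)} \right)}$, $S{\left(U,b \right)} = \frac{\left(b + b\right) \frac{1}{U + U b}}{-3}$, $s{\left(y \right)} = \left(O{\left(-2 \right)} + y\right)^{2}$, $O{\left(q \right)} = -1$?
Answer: $\frac{53517}{37} \approx 1446.4$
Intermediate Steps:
$s{\left(y \right)} = \left(-1 + y\right)^{2}$
$S{\left(U,b \right)} = - \frac{2 b}{3 \left(U + U b\right)}$ ($S{\left(U,b \right)} = \frac{2 b}{U + U b} \left(- \frac{1}{3}\right) = - \frac{2 b}{3 \left(U + U b\right)}$)
$z{\left(u,D \right)} = - \frac{4 D}{37}$ ($z{\left(u,D \right)} = D \left(- \frac{2 \left(-1 - 5\right)^{2}}{3 \cdot 6 \left(1 + \left(-1 - 5\right)^{2}\right)}\right) = D \left(\left(- \frac{2}{3}\right) \left(-6\right)^{2} \cdot \frac{1}{6} \frac{1}{1 + \left(-6\right)^{2}}\right) = D \left(\left(- \frac{2}{3}\right) 36 \cdot \frac{1}{6} \frac{1}{1 + 36}\right) = D \left(\left(- \frac{2}{3}\right) 36 \cdot \frac{1}{6} \cdot \frac{1}{37}\right) = D \left(- \frac{4}{37}\right) = - \frac{4 D}{37}$)
$1453 + z{\left(X,61 \right)} = 1453 - \frac{244}{37} = \frac{53517}{37}$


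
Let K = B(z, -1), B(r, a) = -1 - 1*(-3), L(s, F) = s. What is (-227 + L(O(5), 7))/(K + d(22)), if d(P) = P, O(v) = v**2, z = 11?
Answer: -101/12 ≈ -8.4167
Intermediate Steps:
B(r, a) = 2 (B(r, a) = -1 + 3 = 2)
K = 2
(-227 + L(O(5), 7))/(K + d(22)) = (-227 + 5**2)/(2 + 22) = (-227 + 25)/24 = -202*1/24 = -101/12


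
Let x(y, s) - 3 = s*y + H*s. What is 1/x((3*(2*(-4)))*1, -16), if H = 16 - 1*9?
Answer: 1/275 ≈ 0.0036364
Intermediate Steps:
H = 7 (H = 16 - 9 = 7)
x(y, s) = 3 + 7*s + s*y (x(y, s) = 3 + (s*y + 7*s) = 3 + (7*s + s*y) = 3 + 7*s + s*y)
1/x((3*(2*(-4)))*1, -16) = 1/(3 + 7*(-16) - 16*3*(2*(-4))) = 1/(3 - 112 - 16*3*(-8)) = 1/(3 - 112 - (-384)) = 1/(3 - 112 - 16*(-24)) = 1/(3 - 112 + 384) = 1/275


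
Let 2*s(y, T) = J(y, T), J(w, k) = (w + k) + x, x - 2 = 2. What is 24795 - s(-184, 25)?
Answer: 49745/2 ≈ 24873.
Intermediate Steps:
x = 4 (x = 2 + 2 = 4)
J(w, k) = 4 + k + w (J(w, k) = (w + k) + 4 = (k + w) + 4 = 4 + k + w)
s(y, T) = 2 + T/2 + y/2 (s(y, T) = (4 + T + y)/2 = 2 + T/2 + y/2)
24795 - s(-184, 25) = 24795 - (2 + (½)*25 + (½)*(-184)) = 24795 - (2 + 25/2 - 92) = 24795 - 1*(-155/2) = 24795 + 155/2 = 49745/2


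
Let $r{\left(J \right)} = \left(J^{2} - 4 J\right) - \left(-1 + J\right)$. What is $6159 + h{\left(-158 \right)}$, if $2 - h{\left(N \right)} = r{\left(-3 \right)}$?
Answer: $6136$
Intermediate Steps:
$r{\left(J \right)} = 1 + J^{2} - 5 J$
$h{\left(N \right)} = -23$ ($h{\left(N \right)} = 2 - \left(1 + \left(-3\right)^{2} - -15\right) = 2 - \left(1 + 9 + 15\right) = 2 - 25 = -23$)
$6159 + h{\left(-158 \right)} = 6159 - 23 = 6136$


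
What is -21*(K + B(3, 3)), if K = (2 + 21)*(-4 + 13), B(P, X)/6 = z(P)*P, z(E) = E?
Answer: -5481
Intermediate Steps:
B(P, X) = 6*P² (B(P, X) = 6*(P*P) = 6*P²)
K = 207 (K = 23*9 = 207)
-21*(K + B(3, 3)) = -21*(207 + 6*3²) = -21*(207 + 6*9) = -21*(207 + 54) = -21*261 = -5481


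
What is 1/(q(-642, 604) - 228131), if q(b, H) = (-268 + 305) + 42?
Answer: -1/228052 ≈ -4.3850e-6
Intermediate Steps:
q(b, H) = 79 (q(b, H) = 37 + 42 = 79)
1/(q(-642, 604) - 228131) = 1/(79 - 228131) = 1/(-228052) = -1/228052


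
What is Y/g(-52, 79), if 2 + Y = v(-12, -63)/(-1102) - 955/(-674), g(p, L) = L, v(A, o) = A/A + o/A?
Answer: -874597/117354184 ≈ -0.0074526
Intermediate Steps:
v(A, o) = 1 + o/A
Y = -874597/1485496 (Y = -2 + (((-12 - 63)/(-12))/(-1102) - 955/(-674)) = -2 + (-1/12*(-75)*(-1/1102) - 955*(-1/674)) = -2 + ((25/4)*(-1/1102) + 955/674) = -2 + (-25/4408 + 955/674) = -2 + 2096395/1485496 = -874597/1485496 ≈ -0.58876)
Y/g(-52, 79) = -874597/1485496/79 = -874597/1485496*1/79 = -874597/117354184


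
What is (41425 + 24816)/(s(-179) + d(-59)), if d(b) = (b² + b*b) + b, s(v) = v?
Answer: 66241/6724 ≈ 9.8514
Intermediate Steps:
d(b) = b + 2*b² (d(b) = (b² + b²) + b = 2*b² + b = b + 2*b²)
(41425 + 24816)/(s(-179) + d(-59)) = (41425 + 24816)/(-179 - 59*(1 + 2*(-59))) = 66241/(-179 - 59*(1 - 118)) = 66241/(-179 - 59*(-117)) = 66241/(-179 + 6903) = 66241/6724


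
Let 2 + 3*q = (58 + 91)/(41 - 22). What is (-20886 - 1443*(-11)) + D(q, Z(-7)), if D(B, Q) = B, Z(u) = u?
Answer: -95210/19 ≈ -5011.1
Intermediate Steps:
q = 37/19 (q = -2/3 + ((58 + 91)/(41 - 22))/3 = -2/3 + (149/19)/3 = -2/3 + (149*(1/19))/3 = -2/3 + (1/3)*(149/19) = -2/3 + 149/57 = 37/19 ≈ 1.9474)
(-20886 - 1443*(-11)) + D(q, Z(-7)) = (-20886 - 1443*(-11)) + 37/19 = (-20886 + 15873) + 37/19 = -5013 + 37/19 = -95210/19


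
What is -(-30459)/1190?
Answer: 30459/1190 ≈ 25.596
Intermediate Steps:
-(-30459)/1190 = -429*(-71/1190) = 30459/1190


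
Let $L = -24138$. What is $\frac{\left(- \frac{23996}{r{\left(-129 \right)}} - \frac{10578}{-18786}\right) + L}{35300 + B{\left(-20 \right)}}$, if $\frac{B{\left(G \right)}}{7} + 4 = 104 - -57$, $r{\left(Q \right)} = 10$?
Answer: $- \frac{415437313}{569826345} \approx -0.72906$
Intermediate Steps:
$B{\left(G \right)} = 1099$ ($B{\left(G \right)} = -28 + 7 \left(104 - -57\right) = -28 + 7 \left(104 + 57\right) = -28 + 7 \cdot 161 = -28 + 1127 = 1099$)
$\frac{\left(- \frac{23996}{r{\left(-129 \right)}} - \frac{10578}{-18786}\right) + L}{35300 + B{\left(-20 \right)}} = \frac{\left(- \frac{23996}{10} - \frac{10578}{-18786}\right) - 24138}{35300 + 1099} = \frac{\left(\left(-23996\right) \frac{1}{10} - - \frac{1763}{3131}\right) - 24138}{36399} = \left(\left(- \frac{11998}{5} + \frac{1763}{3131}\right) - 24138\right) \frac{1}{36399} = \left(- \frac{37556923}{15655} - 24138\right) \frac{1}{36399} = \left(- \frac{415437313}{15655}\right) \frac{1}{36399} = - \frac{415437313}{569826345}$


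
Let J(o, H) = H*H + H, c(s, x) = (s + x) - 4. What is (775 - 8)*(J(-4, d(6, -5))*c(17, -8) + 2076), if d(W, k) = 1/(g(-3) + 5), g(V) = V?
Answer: 6380673/4 ≈ 1.5952e+6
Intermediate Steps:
c(s, x) = -4 + s + x
d(W, k) = 1/2 (d(W, k) = 1/(-3 + 5) = 1/2)
J(o, H) = H + H**2 (J(o, H) = H**2 + H = H + H**2)
(775 - 8)*(J(-4, d(6, -5))*c(17, -8) + 2076) = (775 - 8)*(((1 + 1/2)/2)*(-4 + 17 - 8) + 2076) = 767*(((1/2)*(3/2))*5 + 2076) = 767*((3/4)*5 + 2076) = 767*(15/4 + 2076) = 767*(8319/4) = 6380673/4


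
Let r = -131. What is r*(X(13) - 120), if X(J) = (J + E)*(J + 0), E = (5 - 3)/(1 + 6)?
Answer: -48339/7 ≈ -6905.6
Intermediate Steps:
E = 2/7 ≈ 0.28571
X(J) = J*(2/7 + J) (X(J) = (J + 2/7)*(J + 0) = (2/7 + J)*J = J*(2/7 + J))
r*(X(13) - 120) = -131*((1/7)*13*(2 + 7*13) - 120) = -131*((1/7)*13*(2 + 91) - 120) = -131*((1/7)*13*93 - 120) = -131*(1209/7 - 120) = -131*369/7 = -48339/7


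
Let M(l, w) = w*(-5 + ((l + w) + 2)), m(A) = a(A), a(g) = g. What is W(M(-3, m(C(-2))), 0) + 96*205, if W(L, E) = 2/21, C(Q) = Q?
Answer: 413282/21 ≈ 19680.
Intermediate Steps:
m(A) = A
M(l, w) = w*(-3 + l + w) (M(l, w) = w*(-5 + (2 + l + w)) = w*(-3 + l + w))
W(L, E) = 2/21 (W(L, E) = 2*(1/21) = 2/21)
W(M(-3, m(C(-2))), 0) + 96*205 = 2/21 + 96*205 = 2/21 + 19680 = 413282/21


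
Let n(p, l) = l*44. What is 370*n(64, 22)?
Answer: 358160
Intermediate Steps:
n(p, l) = 44*l
370*n(64, 22) = 370*(44*22) = 370*968 = 358160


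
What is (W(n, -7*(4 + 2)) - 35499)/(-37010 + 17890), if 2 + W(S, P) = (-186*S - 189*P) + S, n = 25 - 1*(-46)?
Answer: 20349/9560 ≈ 2.1286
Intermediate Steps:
n = 71 (n = 25 + 46 = 71)
W(S, P) = -2 - 189*P - 185*S (W(S, P) = -2 + ((-186*S - 189*P) + S) = -2 + ((-189*P - 186*S) + S) = -2 + (-189*P - 185*S) = -2 - 189*P - 185*S)
(W(n, -7*(4 + 2)) - 35499)/(-37010 + 17890) = ((-2 - (-1323)*(4 + 2) - 185*71) - 35499)/(-37010 + 17890) = ((-2 - (-1323)*6 - 13135) - 35499)/(-19120) = ((-2 - 189*(-42) - 13135) - 35499)*(-1/19120) = ((-2 + 7938 - 13135) - 35499)*(-1/19120) = (-5199 - 35499)*(-1/19120) = -40698*(-1/19120) = 20349/9560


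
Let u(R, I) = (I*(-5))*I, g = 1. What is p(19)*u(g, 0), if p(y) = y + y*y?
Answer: 0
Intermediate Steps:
u(R, I) = -5*I**2 (u(R, I) = (-5*I)*I = -5*I**2)
p(y) = y + y**2
p(19)*u(g, 0) = (19*(1 + 19))*(-5*0**2) = (19*20)*(-5*0) = 380*0 = 0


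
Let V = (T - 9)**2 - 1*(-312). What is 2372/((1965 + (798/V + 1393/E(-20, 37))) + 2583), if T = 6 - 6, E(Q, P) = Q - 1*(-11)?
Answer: 2796588/5182003 ≈ 0.53967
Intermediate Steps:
E(Q, P) = 11 + Q (E(Q, P) = Q + 11 = 11 + Q)
T = 0
V = 393 (V = (0 - 9)**2 - 1*(-312) = (-9)**2 + 312 = 81 + 312 = 393)
2372/((1965 + (798/V + 1393/E(-20, 37))) + 2583) = 2372/((1965 + (798/393 + 1393/(11 - 20))) + 2583) = 2372/((1965 + (798*(1/393) + 1393/(-9))) + 2583) = 2372/((1965 + (266/131 + 1393*(-1/9))) + 2583) = 2372/((1965 + (266/131 - 1393/9)) + 2583) = 2372/((1965 - 180089/1179) + 2583) = 2372/(2136646/1179 + 2583) = 2372/(5182003/1179) = 2372*(1179/5182003) = 2796588/5182003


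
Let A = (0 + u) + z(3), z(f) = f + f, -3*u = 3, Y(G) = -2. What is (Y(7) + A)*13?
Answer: 39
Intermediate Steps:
u = -1 (u = -⅓*3 = -1)
z(f) = 2*f
A = 5 (A = (0 - 1) + 2*3 = -1 + 6 = 5)
(Y(7) + A)*13 = (-2 + 5)*13 = 3*13 = 39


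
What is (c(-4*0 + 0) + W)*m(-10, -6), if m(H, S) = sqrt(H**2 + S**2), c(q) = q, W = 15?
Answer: 30*sqrt(34) ≈ 174.93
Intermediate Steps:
(c(-4*0 + 0) + W)*m(-10, -6) = ((-4*0 + 0) + 15)*sqrt((-10)**2 + (-6)**2) = ((0 + 0) + 15)*sqrt(100 + 36) = (0 + 15)*sqrt(136) = 15*(2*sqrt(34)) = 30*sqrt(34)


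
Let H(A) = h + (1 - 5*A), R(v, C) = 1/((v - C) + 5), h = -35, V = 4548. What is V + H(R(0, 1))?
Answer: 18051/4 ≈ 4512.8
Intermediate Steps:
R(v, C) = 1/(5 + v - C)
H(A) = -34 - 5*A (H(A) = -35 + (1 - 5*A) = -34 - 5*A)
V + H(R(0, 1)) = 4548 + (-34 - 5/(5 + 0 - 1*1)) = 4548 + (-34 - 5/(5 + 0 - 1)) = 4548 + (-34 - 5/4) = 4548 - 141/4 = 18051/4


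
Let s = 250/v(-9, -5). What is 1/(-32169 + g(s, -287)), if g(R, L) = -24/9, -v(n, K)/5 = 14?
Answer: -3/96515 ≈ -3.1083e-5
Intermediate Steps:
v(n, K) = -70 (v(n, K) = -5*14 = -70)
s = -25/7 (s = 250/(-70) = 250*(-1/70) = -25/7 ≈ -3.5714)
g(R, L) = -8/3 (g(R, L) = -24*⅑ = -8/3)
1/(-32169 + g(s, -287)) = 1/(-32169 - 8/3) = 1/(-96515/3) = -3/96515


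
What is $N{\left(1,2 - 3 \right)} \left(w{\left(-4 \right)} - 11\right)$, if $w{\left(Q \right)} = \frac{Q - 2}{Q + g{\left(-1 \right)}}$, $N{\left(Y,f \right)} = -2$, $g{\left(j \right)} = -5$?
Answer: $\frac{62}{3} \approx 20.667$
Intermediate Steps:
$w{\left(Q \right)} = \frac{-2 + Q}{-5 + Q}$ ($w{\left(Q \right)} = \frac{Q - 2}{Q - 5} = \frac{-2 + Q}{-5 + Q}$)
$N{\left(1,2 - 3 \right)} \left(w{\left(-4 \right)} - 11\right) = - 2 \left(\frac{-2 - 4}{-5 - 4} - 11\right) = - 2 \left(\frac{1}{-9} \left(-6\right) - 11\right) = - 2 \left(\left(- \frac{1}{9}\right) \left(-6\right) - 11\right) = - 2 \left(\frac{2}{3} - 11\right) = \left(-2\right) \left(- \frac{31}{3}\right) = \frac{62}{3}$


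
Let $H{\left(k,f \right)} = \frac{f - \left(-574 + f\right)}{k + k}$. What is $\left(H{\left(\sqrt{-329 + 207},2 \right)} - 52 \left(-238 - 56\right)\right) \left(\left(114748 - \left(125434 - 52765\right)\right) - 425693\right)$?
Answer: $-5864690832 + \frac{55048609 i \sqrt{122}}{61} \approx -5.8647 \cdot 10^{9} + 9.9677 \cdot 10^{6} i$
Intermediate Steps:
$H{\left(k,f \right)} = \frac{287}{k}$ ($H{\left(k,f \right)} = \frac{574}{2 k} = 574 \frac{1}{2 k} = \frac{287}{k}$)
$\left(H{\left(\sqrt{-329 + 207},2 \right)} - 52 \left(-238 - 56\right)\right) \left(\left(114748 - \left(125434 - 52765\right)\right) - 425693\right) = \left(\frac{287}{\sqrt{-329 + 207}} - 52 \left(-238 - 56\right)\right) \left(\left(114748 - \left(125434 - 52765\right)\right) - 425693\right) = \left(\frac{287}{\sqrt{-122}} - -15288\right) \left(\left(114748 - \left(125434 - 52765\right)\right) - 425693\right) = \left(\frac{287}{i \sqrt{122}} + 15288\right) \left(\left(114748 - 72669\right) - 425693\right) = \left(287 \left(- \frac{i \sqrt{122}}{122}\right) + 15288\right) \left(\left(114748 - 72669\right) - 425693\right) = \left(- \frac{287 i \sqrt{122}}{122} + 15288\right) \left(42079 - 425693\right) = \left(15288 - \frac{287 i \sqrt{122}}{122}\right) \left(-383614\right) = -5864690832 + \frac{55048609 i \sqrt{122}}{61}$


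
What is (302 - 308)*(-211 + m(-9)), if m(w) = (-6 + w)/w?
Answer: 1256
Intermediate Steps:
m(w) = (-6 + w)/w
(302 - 308)*(-211 + m(-9)) = (302 - 308)*(-211 + (-6 - 9)/(-9)) = -6*(-211 - ⅑*(-15)) = -6*(-211 + 5/3) = -6*(-628/3) = 1256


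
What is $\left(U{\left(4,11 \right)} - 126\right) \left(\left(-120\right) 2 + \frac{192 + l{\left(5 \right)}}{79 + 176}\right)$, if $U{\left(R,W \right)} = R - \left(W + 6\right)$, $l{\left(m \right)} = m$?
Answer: $\frac{8479417}{255} \approx 33253.0$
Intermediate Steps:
$U{\left(R,W \right)} = -6 + R - W$ ($U{\left(R,W \right)} = R - \left(6 + W\right) = -6 + R - W$)
$\left(U{\left(4,11 \right)} - 126\right) \left(\left(-120\right) 2 + \frac{192 + l{\left(5 \right)}}{79 + 176}\right) = \left(\left(-6 + 4 - 11\right) - 126\right) \left(\left(-120\right) 2 + \frac{192 + 5}{79 + 176}\right) = \left(\left(-6 + 4 - 11\right) - 126\right) \left(-240 + \frac{197}{255}\right) = \left(-13 - 126\right) \left(-240 + 197 \cdot \frac{1}{255}\right) = - 139 \left(-240 + \frac{197}{255}\right) = \left(-139\right) \left(- \frac{61003}{255}\right) = \frac{8479417}{255}$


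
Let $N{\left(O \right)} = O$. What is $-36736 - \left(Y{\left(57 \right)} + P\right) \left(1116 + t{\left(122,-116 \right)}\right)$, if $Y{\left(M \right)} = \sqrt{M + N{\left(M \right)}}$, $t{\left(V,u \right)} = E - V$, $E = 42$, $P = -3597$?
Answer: $3689756 - 1036 \sqrt{114} \approx 3.6787 \cdot 10^{6}$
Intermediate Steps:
$t{\left(V,u \right)} = 42 - V$
$Y{\left(M \right)} = \sqrt{2} \sqrt{M}$ ($Y{\left(M \right)} = \sqrt{M + M} = \sqrt{2 M} = \sqrt{2} \sqrt{M}$)
$-36736 - \left(Y{\left(57 \right)} + P\right) \left(1116 + t{\left(122,-116 \right)}\right) = -36736 - \left(\sqrt{2} \sqrt{57} - 3597\right) \left(1116 + \left(42 - 122\right)\right) = -36736 - \left(\sqrt{114} - 3597\right) \left(1116 + \left(42 - 122\right)\right) = -36736 - \left(-3597 + \sqrt{114}\right) \left(1116 - 80\right) = -36736 - \left(-3597 + \sqrt{114}\right) 1036 = -36736 - \left(-3726492 + 1036 \sqrt{114}\right) = -36736 + \left(3726492 - 1036 \sqrt{114}\right) = 3689756 - 1036 \sqrt{114}$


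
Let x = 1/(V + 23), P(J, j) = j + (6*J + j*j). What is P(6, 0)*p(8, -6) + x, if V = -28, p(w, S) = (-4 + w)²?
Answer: 2879/5 ≈ 575.80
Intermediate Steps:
P(J, j) = j + j² + 6*J (P(J, j) = j + (6*J + j²) = j + (j² + 6*J) = j + j² + 6*J)
x = -⅕ (x = 1/(-28 + 23) = 1/(-5) = -⅕ ≈ -0.20000)
P(6, 0)*p(8, -6) + x = (0 + 0² + 6*6)*(-4 + 8)² - ⅕ = (0 + 0 + 36)*4² - ⅕ = 36*16 - ⅕ = 576 - ⅕ = 2879/5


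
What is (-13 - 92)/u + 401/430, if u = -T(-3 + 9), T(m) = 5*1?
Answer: 9431/430 ≈ 21.933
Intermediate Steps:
T(m) = 5
u = -5 (u = -1*5 = -5)
(-13 - 92)/u + 401/430 = (-13 - 92)/(-5) + 401/430 = -105*(-⅕) + 401*(1/430) = 21 + 401/430 = 9431/430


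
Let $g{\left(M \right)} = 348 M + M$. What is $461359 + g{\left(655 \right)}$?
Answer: $689954$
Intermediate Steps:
$g{\left(M \right)} = 349 M$
$461359 + g{\left(655 \right)} = 461359 + 349 \cdot 655 = 461359 + 228595 = 689954$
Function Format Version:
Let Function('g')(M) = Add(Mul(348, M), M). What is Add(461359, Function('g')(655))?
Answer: 689954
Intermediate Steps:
Function('g')(M) = Mul(349, M)
Add(461359, Function('g')(655)) = Add(461359, Mul(349, 655)) = Add(461359, 228595) = 689954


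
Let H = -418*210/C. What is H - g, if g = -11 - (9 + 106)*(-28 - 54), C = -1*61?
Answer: -486779/61 ≈ -7980.0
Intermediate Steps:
C = -61
g = 9419 (g = -11 - 115*(-82) = -11 - 1*(-9430) = -11 + 9430 = 9419)
H = 87780/61 (H = -418/((-61/((-3*(-70))))) = -418/((-61/210)) = -418/((-61*1/210)) = -418/(-61/210) = -418*(-210/61) = 87780/61 ≈ 1439.0)
H - g = 87780/61 - 1*9419 = 87780/61 - 9419 = -486779/61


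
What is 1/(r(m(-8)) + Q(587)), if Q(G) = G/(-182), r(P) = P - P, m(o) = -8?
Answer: -182/587 ≈ -0.31005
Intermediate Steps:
r(P) = 0
Q(G) = -G/182 (Q(G) = G*(-1/182) = -G/182)
1/(r(m(-8)) + Q(587)) = 1/(0 - 1/182*587) = 1/(0 - 587/182) = 1/(-587/182) = -182/587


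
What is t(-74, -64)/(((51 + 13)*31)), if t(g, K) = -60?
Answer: -15/496 ≈ -0.030242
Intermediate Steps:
t(-74, -64)/(((51 + 13)*31)) = -60*1/(31*(51 + 13)) = -60/(64*31) = -60/1984 = -60*1/1984 = -15/496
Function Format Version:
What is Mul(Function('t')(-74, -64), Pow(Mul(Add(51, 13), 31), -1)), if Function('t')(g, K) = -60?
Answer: Rational(-15, 496) ≈ -0.030242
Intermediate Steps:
Mul(Function('t')(-74, -64), Pow(Mul(Add(51, 13), 31), -1)) = Mul(-60, Pow(Mul(Add(51, 13), 31), -1)) = Mul(-60, Pow(Mul(64, 31), -1)) = Mul(-60, Pow(1984, -1)) = Mul(-60, Rational(1, 1984)) = Rational(-15, 496)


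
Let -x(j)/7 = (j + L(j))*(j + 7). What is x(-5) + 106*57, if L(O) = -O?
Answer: 6042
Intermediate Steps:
x(j) = 0 (x(j) = -7*(j - j)*(j + 7) = -0*(7 + j) = -7*0 = 0)
x(-5) + 106*57 = 0 + 106*57 = 0 + 6042 = 6042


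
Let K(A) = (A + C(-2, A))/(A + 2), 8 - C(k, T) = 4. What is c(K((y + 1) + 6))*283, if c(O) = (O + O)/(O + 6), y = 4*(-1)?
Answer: 3962/37 ≈ 107.08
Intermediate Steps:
y = -4
C(k, T) = 4 (C(k, T) = 8 - 1*4 = 8 - 4 = 4)
K(A) = (4 + A)/(2 + A) (K(A) = (A + 4)/(A + 2) = (4 + A)/(2 + A))
c(O) = 2*O/(6 + O) (c(O) = (2*O)/(6 + O) = 2*O/(6 + O))
c(K((y + 1) + 6))*283 = (2*((4 + ((-4 + 1) + 6))/(2 + ((-4 + 1) + 6)))/(6 + (4 + ((-4 + 1) + 6))/(2 + ((-4 + 1) + 6))))*283 = (2*((4 + (-3 + 6))/(2 + (-3 + 6)))/(6 + (4 + (-3 + 6))/(2 + (-3 + 6))))*283 = (2*((4 + 3)/(2 + 3))/(6 + (4 + 3)/(2 + 3)))*283 = (2*(7/5)/(6 + 7/5))*283 = (2*(7/5)/(37/5))*283 = (2*(7/5)*(5/37))*283 = (14/37)*283 = 3962/37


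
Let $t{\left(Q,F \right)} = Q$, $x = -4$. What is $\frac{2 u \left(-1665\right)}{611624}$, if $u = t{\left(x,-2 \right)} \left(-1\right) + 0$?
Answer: $- \frac{1665}{76453} \approx -0.021778$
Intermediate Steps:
$u = 4$ ($u = \left(-4\right) \left(-1\right) + 0 = 4 + 0 = 4$)
$\frac{2 u \left(-1665\right)}{611624} = \frac{2 \cdot 4 \left(-1665\right)}{611624} = 8 \left(-1665\right) \frac{1}{611624} = \left(-13320\right) \frac{1}{611624} = - \frac{1665}{76453}$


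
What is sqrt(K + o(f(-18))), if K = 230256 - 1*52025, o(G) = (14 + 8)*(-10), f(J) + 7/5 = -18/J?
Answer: 3*sqrt(19779) ≈ 421.91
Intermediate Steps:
f(J) = -7/5 - 18/J
o(G) = -220 (o(G) = 22*(-10) = -220)
K = 178231 (K = 230256 - 52025 = 178231)
sqrt(K + o(f(-18))) = sqrt(178231 - 220) = sqrt(178011) = 3*sqrt(19779)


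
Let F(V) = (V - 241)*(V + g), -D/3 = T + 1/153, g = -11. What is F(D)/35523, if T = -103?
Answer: 52687999/92395323 ≈ 0.57025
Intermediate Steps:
D = 15758/51 (D = -3*(-103 + 1/153) = -3*(-15758/153) = 15758/51 ≈ 308.98)
F(V) = (-241 + V)*(-11 + V) (F(V) = (V - 241)*(V - 11) = (-241 + V)*(-11 + V))
F(D)/35523 = (2651 + (15758/51)² - 252*15758/51)/35523 = (2651 + 248314564/2601 - 1323672/17)*(1/35523) = (52687999/2601)*(1/35523) = 52687999/92395323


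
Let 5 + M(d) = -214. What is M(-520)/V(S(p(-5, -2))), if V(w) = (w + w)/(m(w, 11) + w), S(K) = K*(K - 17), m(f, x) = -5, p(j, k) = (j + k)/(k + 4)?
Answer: -58473/574 ≈ -101.87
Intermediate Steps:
p(j, k) = (j + k)/(4 + k)
S(K) = K*(-17 + K)
V(w) = 2*w/(-5 + w) (V(w) = (w + w)/(-5 + w) = (2*w)/(-5 + w) = 2*w/(-5 + w))
M(d) = -219 (M(d) = -5 - 214 = -219)
M(-520)/V(S(p(-5, -2))) = -219*(-5 + ((-5 - 2)/(4 - 2))*(-17 + (-5 - 2)/(4 - 2)))*(4 - 2)/(2*(-17 + (-5 - 2)/(4 - 2))*(-5 - 2)) = -219*(-(-5 + (-7/2)*(-17 - 7/2))/(7*(-17 - 7/2))) = -219*(-(-5 + ((1/2)*(-7))*(-17 + (1/2)*(-7)))/(7*(-17 + (1/2)*(-7)))) = -219*(-(-5 - 7*(-17 - 7/2)/2)/(7*(-17 - 7/2))) = -219/(2*(-7/2*(-41/2))/(-5 - 7/2*(-41/2))) = -219/(2*(287/4)/(-5 + 287/4)) = -219/(2*(287/4)/(267/4)) = -219/(2*(287/4)*(4/267)) = -219/574/267 = -219*267/574 = -58473/574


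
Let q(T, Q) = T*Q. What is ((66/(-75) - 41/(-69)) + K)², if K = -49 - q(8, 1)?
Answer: 9764997124/2975625 ≈ 3281.7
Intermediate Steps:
q(T, Q) = Q*T
K = -57 (K = -49 - 8 = -57)
((66/(-75) - 41/(-69)) + K)² = ((66/(-75) - 41/(-69)) - 57)² = ((66*(-1/75) - 41*(-1/69)) - 57)² = ((-22/25 + 41/69) - 57)² = (-493/1725 - 57)² = (-98818/1725)² = 9764997124/2975625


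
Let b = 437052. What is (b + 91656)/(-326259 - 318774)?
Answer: -176236/215011 ≈ -0.81966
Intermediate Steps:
(b + 91656)/(-326259 - 318774) = (437052 + 91656)/(-326259 - 318774) = 528708/(-645033) = 528708*(-1/645033) = -176236/215011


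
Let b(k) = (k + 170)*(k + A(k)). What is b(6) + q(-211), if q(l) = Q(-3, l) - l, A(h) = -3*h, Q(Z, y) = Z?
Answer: -1904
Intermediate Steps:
q(l) = -3 - l
b(k) = -2*k*(170 + k) (b(k) = (k + 170)*(k - 3*k) = (170 + k)*(-2*k) = -2*k*(170 + k))
b(6) + q(-211) = 2*6*(-170 - 1*6) + (-3 - 1*(-211)) = 2*6*(-170 - 6) + (-3 + 211) = 2*6*(-176) + 208 = -2112 + 208 = -1904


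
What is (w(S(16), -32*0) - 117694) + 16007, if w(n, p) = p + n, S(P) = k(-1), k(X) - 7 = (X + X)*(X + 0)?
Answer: -101678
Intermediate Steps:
k(X) = 7 + 2*X**2 (k(X) = 7 + (X + X)*(X + 0) = 7 + (2*X)*X = 7 + 2*X**2)
S(P) = 9 (S(P) = 7 + 2*(-1)**2 = 7 + 2*1 = 7 + 2 = 9)
w(n, p) = n + p
(w(S(16), -32*0) - 117694) + 16007 = ((9 - 32*0) - 117694) + 16007 = ((9 + 0) - 117694) + 16007 = (9 - 117694) + 16007 = -117685 + 16007 = -101678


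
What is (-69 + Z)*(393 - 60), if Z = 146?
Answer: 25641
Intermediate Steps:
(-69 + Z)*(393 - 60) = (-69 + 146)*(393 - 60) = 77*333 = 25641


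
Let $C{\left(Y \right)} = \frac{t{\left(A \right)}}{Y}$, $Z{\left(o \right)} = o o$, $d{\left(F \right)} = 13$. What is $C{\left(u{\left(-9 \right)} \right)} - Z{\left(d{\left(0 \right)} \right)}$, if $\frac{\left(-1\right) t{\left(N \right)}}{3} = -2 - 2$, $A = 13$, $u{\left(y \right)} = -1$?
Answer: $-181$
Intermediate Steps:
$Z{\left(o \right)} = o^{2}$
$t{\left(N \right)} = 12$ ($t{\left(N \right)} = - 3 \left(-2 - 2\right) = \left(-3\right) \left(-4\right) = 12$)
$C{\left(Y \right)} = \frac{12}{Y}$
$C{\left(u{\left(-9 \right)} \right)} - Z{\left(d{\left(0 \right)} \right)} = \frac{12}{-1} - 13^{2} = 12 \left(-1\right) - 169 = -12 - 169 = -181$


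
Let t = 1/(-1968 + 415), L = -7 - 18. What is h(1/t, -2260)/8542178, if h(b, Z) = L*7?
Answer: -175/8542178 ≈ -2.0487e-5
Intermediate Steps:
L = -25
t = -1/1553 (t = 1/(-1553) = -1/1553 ≈ -0.00064391)
h(b, Z) = -175 (h(b, Z) = -25*7 = -175)
h(1/t, -2260)/8542178 = -175/8542178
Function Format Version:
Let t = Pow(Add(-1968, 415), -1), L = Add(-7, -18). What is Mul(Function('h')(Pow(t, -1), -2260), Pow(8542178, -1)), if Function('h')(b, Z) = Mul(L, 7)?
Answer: Rational(-175, 8542178) ≈ -2.0487e-5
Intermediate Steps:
L = -25
t = Rational(-1, 1553) (t = Pow(-1553, -1) = Rational(-1, 1553) ≈ -0.00064391)
Function('h')(b, Z) = -175 (Function('h')(b, Z) = Mul(-25, 7) = -175)
Mul(Function('h')(Pow(t, -1), -2260), Pow(8542178, -1)) = Mul(-175, Pow(8542178, -1)) = Mul(-175, Rational(1, 8542178)) = Rational(-175, 8542178)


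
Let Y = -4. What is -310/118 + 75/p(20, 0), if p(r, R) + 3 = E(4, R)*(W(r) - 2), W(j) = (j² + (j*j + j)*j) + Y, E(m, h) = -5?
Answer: -6820240/2594407 ≈ -2.6288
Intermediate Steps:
W(j) = -4 + j² + j*(j + j²) (W(j) = (j² + (j*j + j)*j) - 4 = (j² + (j² + j)*j) - 4 = (j² + (j + j²)*j) - 4 = (j² + j*(j + j²)) - 4 = -4 + j² + j*(j + j²))
p(r, R) = 27 - 10*r² - 5*r³ (p(r, R) = -3 - 5*((-4 + r³ + 2*r²) - 2) = -3 - 5*(-6 + r³ + 2*r²) = -3 + (30 - 10*r² - 5*r³) = 27 - 10*r² - 5*r³)
-310/118 + 75/p(20, 0) = -310/118 + 75/(27 - 10*20² - 5*20³) = -310*1/118 + 75/(27 - 10*400 - 5*8000) = -155/59 + 75/(27 - 4000 - 40000) = -155/59 + 75/(-43973) = -155/59 + 75*(-1/43973) = -155/59 - 75/43973 = -6820240/2594407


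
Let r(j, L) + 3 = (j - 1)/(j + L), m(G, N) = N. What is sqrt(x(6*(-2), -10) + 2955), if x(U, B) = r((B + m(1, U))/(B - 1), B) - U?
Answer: sqrt(47422)/4 ≈ 54.441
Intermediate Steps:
r(j, L) = -3 + (-1 + j)/(L + j) (r(j, L) = -3 + (j - 1)/(j + L) = -3 + (-1 + j)/(L + j))
x(U, B) = -U + (-1 - 3*B - 2*(B + U)/(-1 + B))/(B + (B + U)/(-1 + B)) (x(U, B) = (-1 - 3*B - 2*(B + U)/(B - 1))/(B + (B + U)/(B - 1)) - U = (-1 - 3*B - 2*(B + U)/(-1 + B))/(B + (B + U)/(-1 + B)) - U = -U + (-1 - 3*B - 2*(B + U)/(-1 + B))/(B + (B + U)/(-1 + B)))
sqrt(x(6*(-2), -10) + 2955) = sqrt((1 - (6*(-2))**2 - 3*(-10)**2 - 12*(-2) - 1*6*(-2)*(-10)**2)/(6*(-2) + (-10)**2) + 2955) = sqrt((1 - 1*(-12)**2 - 3*100 - 2*(-12) - 1*(-12)*100)/(-12 + 100) + 2955) = sqrt((1 - 1*144 - 300 + 24 + 1200)/88 + 2955) = sqrt((1 - 144 - 300 + 24 + 1200)/88 + 2955) = sqrt((1/88)*781 + 2955) = sqrt(71/8 + 2955) = sqrt(23711/8) = sqrt(47422)/4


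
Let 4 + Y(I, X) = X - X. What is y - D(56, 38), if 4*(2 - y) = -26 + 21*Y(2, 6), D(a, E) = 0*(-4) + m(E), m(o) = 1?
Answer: 57/2 ≈ 28.500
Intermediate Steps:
Y(I, X) = -4 (Y(I, X) = -4 + (X - X) = -4 + 0 = -4)
D(a, E) = 1 (D(a, E) = 0*(-4) + 1 = 0 + 1 = 1)
y = 59/2 (y = 2 - (-26 + 21*(-4))/4 = 2 - (-26 - 84)/4 = 2 - ¼*(-110) = 2 + 55/2 = 59/2 ≈ 29.500)
y - D(56, 38) = 59/2 - 1*1 = 59/2 - 1 = 57/2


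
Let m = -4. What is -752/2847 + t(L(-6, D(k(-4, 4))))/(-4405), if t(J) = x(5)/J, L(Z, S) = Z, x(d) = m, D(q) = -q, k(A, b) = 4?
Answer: -3314458/12541035 ≈ -0.26429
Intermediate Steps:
x(d) = -4
t(J) = -4/J
-752/2847 + t(L(-6, D(k(-4, 4))))/(-4405) = -752/2847 - 4/(-6)/(-4405) = -752*1/2847 - 4*(-⅙)*(-1/4405) = -752/2847 + (⅔)*(-1/4405) = -752/2847 - 2/13215 = -3314458/12541035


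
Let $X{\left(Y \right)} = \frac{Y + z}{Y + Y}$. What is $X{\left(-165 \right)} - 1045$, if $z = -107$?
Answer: $- \frac{172289}{165} \approx -1044.2$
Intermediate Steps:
$X{\left(Y \right)} = \frac{-107 + Y}{2 Y}$ ($X{\left(Y \right)} = \frac{Y - 107}{Y + Y} = \frac{-107 + Y}{2 Y}$)
$X{\left(-165 \right)} - 1045 = \frac{-107 - 165}{2 \left(-165\right)} - 1045 = \frac{1}{2} \left(- \frac{1}{165}\right) \left(-272\right) - 1045 = \frac{136}{165} - 1045 = - \frac{172289}{165}$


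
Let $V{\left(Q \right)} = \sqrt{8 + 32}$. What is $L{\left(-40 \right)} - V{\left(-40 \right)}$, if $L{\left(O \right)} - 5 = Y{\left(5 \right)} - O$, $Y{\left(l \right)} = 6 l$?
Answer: $75 - 2 \sqrt{10} \approx 68.675$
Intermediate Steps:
$V{\left(Q \right)} = 2 \sqrt{10}$ ($V{\left(Q \right)} = \sqrt{40} = 2 \sqrt{10}$)
$L{\left(O \right)} = 35 - O$ ($L{\left(O \right)} = 5 - \left(-30 + O\right) = 35 - O$)
$L{\left(-40 \right)} - V{\left(-40 \right)} = \left(35 - -40\right) - 2 \sqrt{10} = \left(35 + 40\right) - 2 \sqrt{10} = 75 - 2 \sqrt{10}$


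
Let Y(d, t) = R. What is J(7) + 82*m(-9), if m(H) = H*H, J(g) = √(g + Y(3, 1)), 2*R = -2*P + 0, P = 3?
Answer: 6644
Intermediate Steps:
R = -3 (R = (-2*3 + 0)/2 = (-6 + 0)/2 = (½)*(-6) = -3)
Y(d, t) = -3
J(g) = √(-3 + g) (J(g) = √(g - 3) = √(-3 + g))
m(H) = H²
J(7) + 82*m(-9) = √(-3 + 7) + 82*(-9)² = √4 + 82*81 = 2 + 6642 = 6644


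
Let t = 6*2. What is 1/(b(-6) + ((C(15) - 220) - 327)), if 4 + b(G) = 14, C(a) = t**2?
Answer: -1/393 ≈ -0.0025445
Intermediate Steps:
t = 12
C(a) = 144 (C(a) = 12**2 = 144)
b(G) = 10 (b(G) = -4 + 14 = 10)
1/(b(-6) + ((C(15) - 220) - 327)) = 1/(10 + ((144 - 220) - 327)) = 1/(10 + (-76 - 327)) = 1/(10 - 403) = 1/(-393) = -1/393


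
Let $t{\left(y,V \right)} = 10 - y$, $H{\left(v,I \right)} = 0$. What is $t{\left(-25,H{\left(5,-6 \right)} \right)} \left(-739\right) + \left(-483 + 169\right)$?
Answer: $-26179$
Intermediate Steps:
$t{\left(-25,H{\left(5,-6 \right)} \right)} \left(-739\right) + \left(-483 + 169\right) = \left(10 - -25\right) \left(-739\right) + \left(-483 + 169\right) = \left(10 + 25\right) \left(-739\right) - 314 = 35 \left(-739\right) - 314 = -25865 - 314 = -26179$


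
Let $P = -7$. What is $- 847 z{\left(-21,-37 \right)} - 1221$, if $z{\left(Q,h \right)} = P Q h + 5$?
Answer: $4601377$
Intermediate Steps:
$z{\left(Q,h \right)} = 5 - 7 Q h$ ($z{\left(Q,h \right)} = - 7 Q h + 5 = 5 - 7 Q h$)
$- 847 z{\left(-21,-37 \right)} - 1221 = - 847 \left(5 - \left(-147\right) \left(-37\right)\right) - 1221 = - 847 \left(5 - 5439\right) - 1221 = \left(-847\right) \left(-5434\right) - 1221 = 4602598 - 1221 = 4601377$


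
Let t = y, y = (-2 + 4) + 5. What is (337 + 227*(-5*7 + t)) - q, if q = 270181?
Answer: -276200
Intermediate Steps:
y = 7 (y = 2 + 5 = 7)
t = 7
(337 + 227*(-5*7 + t)) - q = (337 + 227*(-5*7 + 7)) - 1*270181 = (337 + 227*(-35 + 7)) - 270181 = (337 + 227*(-28)) - 270181 = (337 - 6356) - 270181 = -6019 - 270181 = -276200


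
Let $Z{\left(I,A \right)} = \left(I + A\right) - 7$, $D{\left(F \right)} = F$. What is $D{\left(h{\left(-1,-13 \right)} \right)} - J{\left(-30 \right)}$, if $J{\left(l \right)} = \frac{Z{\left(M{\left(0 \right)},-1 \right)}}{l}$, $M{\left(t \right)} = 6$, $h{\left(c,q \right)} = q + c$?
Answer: $- \frac{211}{15} \approx -14.067$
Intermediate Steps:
$h{\left(c,q \right)} = c + q$
$Z{\left(I,A \right)} = -7 + A + I$ ($Z{\left(I,A \right)} = \left(A + I\right) - 7 = -7 + A + I$)
$J{\left(l \right)} = - \frac{2}{l}$ ($J{\left(l \right)} = \frac{-7 - 1 + 6}{l} = - \frac{2}{l}$)
$D{\left(h{\left(-1,-13 \right)} \right)} - J{\left(-30 \right)} = \left(-1 - 13\right) - - \frac{2}{-30} = -14 - \left(-2\right) \left(- \frac{1}{30}\right) = -14 - \frac{1}{15} = - \frac{211}{15}$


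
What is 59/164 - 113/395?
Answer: 4773/64780 ≈ 0.073680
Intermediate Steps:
59/164 - 113/395 = 4773/64780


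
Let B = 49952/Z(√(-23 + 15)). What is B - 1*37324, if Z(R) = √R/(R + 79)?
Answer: -37324 - 24976*2^(¼)*I^(3/2)*(79 + 2*I*√2) ≈ 1.6813e+6 - 1.5998e+6*I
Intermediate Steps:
Z(R) = √R/(79 + R)
B = -24976*2^(¼)*I^(3/2)*(79 + 2*I*√2) (B = 49952/((√(√(-23 + 15))/(79 + √(-23 + 15)))) = 49952/((√(√(-8))/(79 + √(-8)))) = 49952/((√(2*I*√2)/(79 + 2*I*√2))) = 49952/(((2^(¾)*√I)/(79 + 2*I*√2))) = 49952/((2^(¾)*√I/(79 + 2*I*√2))) = 49952*(-2^(¼)*I^(3/2)*(79 + 2*I*√2)/2) = -24976*2^(¼)*I^(3/2)*(79 + 2*I*√2) ≈ 1.7186e+6 - 1.5998e+6*I)
B - 1*37324 = 2^(¼)*I^(3/2)*(-1973104 - 49952*I*√2) - 1*37324 = 2^(¼)*I^(3/2)*(-1973104 - 49952*I*√2) - 37324 = -37324 + 2^(¼)*I^(3/2)*(-1973104 - 49952*I*√2)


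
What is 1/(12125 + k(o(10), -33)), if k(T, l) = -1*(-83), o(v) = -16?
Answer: 1/12208 ≈ 8.1914e-5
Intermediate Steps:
k(T, l) = 83
1/(12125 + k(o(10), -33)) = 1/(12125 + 83) = 1/12208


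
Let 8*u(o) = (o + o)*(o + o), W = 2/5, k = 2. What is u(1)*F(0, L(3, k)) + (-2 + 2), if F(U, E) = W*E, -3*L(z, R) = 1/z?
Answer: -1/45 ≈ -0.022222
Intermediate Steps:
L(z, R) = -1/(3*z)
W = ⅖ (W = 2*(⅕) = ⅖ ≈ 0.40000)
F(U, E) = 2*E/5
u(o) = o²/2 (u(o) = ((o + o)*(o + o))/8 = ((2*o)*(2*o))/8 = (4*o²)/8 = o²/2)
u(1)*F(0, L(3, k)) + (-2 + 2) = ((½)*1²)*(2*(-⅓/3)/5) + (-2 + 2) = ((½)*1)*(2*(-⅓*⅓)/5) + 0 = ((⅖)*(-⅑))/2 + 0 = (½)*(-2/45) + 0 = -1/45 + 0 = -1/45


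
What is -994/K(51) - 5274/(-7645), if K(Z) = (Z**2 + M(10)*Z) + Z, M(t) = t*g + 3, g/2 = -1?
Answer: 51856/389895 ≈ 0.13300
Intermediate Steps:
g = -2 (g = 2*(-1) = -2)
M(t) = 3 - 2*t (M(t) = t*(-2) + 3 = -2*t + 3 = 3 - 2*t)
K(Z) = Z**2 - 16*Z (K(Z) = (Z**2 + (3 - 2*10)*Z) + Z = (Z**2 + (3 - 20)*Z) + Z = (Z**2 - 17*Z) + Z = Z**2 - 16*Z)
-994/K(51) - 5274/(-7645) = -994*1/(51*(-16 + 51)) - 5274/(-7645) = -994/(51*35) - 5274*(-1/7645) = -994/1785 + 5274/7645 = -994*1/1785 + 5274/7645 = -142/255 + 5274/7645 = 51856/389895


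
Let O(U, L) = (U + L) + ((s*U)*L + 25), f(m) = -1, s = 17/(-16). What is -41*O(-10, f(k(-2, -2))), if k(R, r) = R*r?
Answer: -1107/8 ≈ -138.38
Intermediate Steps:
s = -17/16 (s = 17*(-1/16) = -17/16 ≈ -1.0625)
O(U, L) = 25 + L + U - 17*L*U/16 (O(U, L) = (U + L) + ((-17*U/16)*L + 25) = (L + U) + (-17*L*U/16 + 25) = (L + U) + (25 - 17*L*U/16) = 25 + L + U - 17*L*U/16)
-41*O(-10, f(k(-2, -2))) = -41*(25 - 1 - 10 - 17/16*(-1)*(-10)) = -41*(25 - 1 - 10 - 85/8) = -41*27/8 = -1107/8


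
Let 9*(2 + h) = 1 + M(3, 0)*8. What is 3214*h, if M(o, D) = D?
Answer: -54638/9 ≈ -6070.9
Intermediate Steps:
h = -17/9 (h = -2 + (1 + 0*8)/9 = -2 + (1 + 0)/9 = -2 + (⅑)*1 = -2 + ⅑ = -17/9 ≈ -1.8889)
3214*h = 3214*(-17/9) = -54638/9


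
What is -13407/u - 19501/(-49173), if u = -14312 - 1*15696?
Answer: 1244448419/1475583384 ≈ 0.84336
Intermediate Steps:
u = -30008 (u = -14312 - 15696 = -30008)
-13407/u - 19501/(-49173) = -13407/(-30008) - 19501/(-49173) = -13407*(-1/30008) - 19501*(-1/49173) = 13407/30008 + 19501/49173 = 1244448419/1475583384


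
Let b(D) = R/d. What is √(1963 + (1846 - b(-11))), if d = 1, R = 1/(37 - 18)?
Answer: √1375030/19 ≈ 61.717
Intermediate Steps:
R = 1/19 ≈ 0.052632
b(D) = 1/19 (b(D) = (1/19)/1 = (1/19)*1 = 1/19)
√(1963 + (1846 - b(-11))) = √(1963 + (1846 - 1*1/19)) = √(1963 + (1846 - 1/19)) = √(1963 + 35073/19) = √(72370/19) = √1375030/19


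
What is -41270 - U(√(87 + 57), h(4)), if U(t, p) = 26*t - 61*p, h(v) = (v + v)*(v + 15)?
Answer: -32310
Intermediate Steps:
h(v) = 2*v*(15 + v) (h(v) = (2*v)*(15 + v) = 2*v*(15 + v))
U(t, p) = -61*p + 26*t
-41270 - U(√(87 + 57), h(4)) = -41270 - (-122*4*(15 + 4) + 26*√(87 + 57)) = -41270 - (-122*4*19 + 26*√144) = -41270 - (-61*152 + 26*12) = -41270 - (-9272 + 312) = -41270 - 1*(-8960) = -41270 + 8960 = -32310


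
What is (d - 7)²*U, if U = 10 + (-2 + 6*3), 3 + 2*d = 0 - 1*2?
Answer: 4693/2 ≈ 2346.5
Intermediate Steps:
d = -5/2 (d = -3/2 + (0 - 1*2)/2 = -3/2 + (0 - 2)/2 = -3/2 + (½)*(-2) = -3/2 - 1 = -5/2 ≈ -2.5000)
U = 26 (U = 10 + (-2 + 18) = 10 + 16 = 26)
(d - 7)²*U = (-5/2 - 7)²*26 = (-19/2)²*26 = (361/4)*26 = 4693/2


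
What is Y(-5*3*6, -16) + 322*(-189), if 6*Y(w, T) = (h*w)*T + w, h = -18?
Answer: -65193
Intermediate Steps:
Y(w, T) = w/6 - 3*T*w (Y(w, T) = ((-18*w)*T + w)/6 = (-18*T*w + w)/6 = (w - 18*T*w)/6 = w/6 - 3*T*w)
Y(-5*3*6, -16) + 322*(-189) = (-5*3*6)*(1 - 18*(-16))/6 + 322*(-189) = (-15*6)*(1 + 288)/6 - 60858 = (⅙)*(-90)*289 - 60858 = -4335 - 60858 = -65193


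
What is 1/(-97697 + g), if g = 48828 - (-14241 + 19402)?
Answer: -1/54030 ≈ -1.8508e-5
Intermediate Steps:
g = 43667 (g = 48828 - 1*5161 = 48828 - 5161 = 43667)
1/(-97697 + g) = 1/(-97697 + 43667) = 1/(-54030) = -1/54030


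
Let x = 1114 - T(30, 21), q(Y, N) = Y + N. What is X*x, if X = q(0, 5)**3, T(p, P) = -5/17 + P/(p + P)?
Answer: 2367000/17 ≈ 1.3924e+5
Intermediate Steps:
q(Y, N) = N + Y
T(p, P) = -5/17 + P/(P + p) (T(p, P) = -5*1/17 + P/(P + p) = -5/17 + P/(P + p))
X = 125 (X = (5 + 0)**3 = 5**3 = 125)
x = 18936/17 (x = 1114 - (-5*30 + 12*21)/(17*(21 + 30)) = 1114 - (-150 + 252)/(17*51) = 1114 - 102/(17*51) = 1114 - 1*2/17 = 1114 - 2/17 = 18936/17 ≈ 1113.9)
X*x = 125*(18936/17) = 2367000/17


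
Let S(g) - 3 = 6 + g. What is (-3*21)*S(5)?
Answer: -882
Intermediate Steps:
S(g) = 9 + g (S(g) = 3 + (6 + g) = 9 + g)
(-3*21)*S(5) = (-3*21)*(9 + 5) = -63*14 = -882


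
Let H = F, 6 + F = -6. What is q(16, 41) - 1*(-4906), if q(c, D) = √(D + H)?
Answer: 4906 + √29 ≈ 4911.4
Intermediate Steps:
F = -12 (F = -6 - 6 = -12)
H = -12
q(c, D) = √(-12 + D) (q(c, D) = √(D - 12) = √(-12 + D))
q(16, 41) - 1*(-4906) = √(-12 + 41) - 1*(-4906) = √29 + 4906 = 4906 + √29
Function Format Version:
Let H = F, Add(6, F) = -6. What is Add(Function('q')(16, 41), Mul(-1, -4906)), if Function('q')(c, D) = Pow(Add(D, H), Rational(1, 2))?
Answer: Add(4906, Pow(29, Rational(1, 2))) ≈ 4911.4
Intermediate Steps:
F = -12 (F = Add(-6, -6) = -12)
H = -12
Function('q')(c, D) = Pow(Add(-12, D), Rational(1, 2)) (Function('q')(c, D) = Pow(Add(D, -12), Rational(1, 2)) = Pow(Add(-12, D), Rational(1, 2)))
Add(Function('q')(16, 41), Mul(-1, -4906)) = Add(Pow(Add(-12, 41), Rational(1, 2)), Mul(-1, -4906)) = Add(Pow(29, Rational(1, 2)), 4906) = Add(4906, Pow(29, Rational(1, 2)))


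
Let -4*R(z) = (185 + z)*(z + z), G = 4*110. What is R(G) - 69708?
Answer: -207208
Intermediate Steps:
G = 440
R(z) = -z*(185 + z)/2 (R(z) = -(185 + z)*(z + z)/4 = -(185 + z)*2*z/4 = -z*(185 + z)/2)
R(G) - 69708 = -½*440*(185 + 440) - 69708 = -½*440*625 - 69708 = -137500 - 69708 = -207208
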